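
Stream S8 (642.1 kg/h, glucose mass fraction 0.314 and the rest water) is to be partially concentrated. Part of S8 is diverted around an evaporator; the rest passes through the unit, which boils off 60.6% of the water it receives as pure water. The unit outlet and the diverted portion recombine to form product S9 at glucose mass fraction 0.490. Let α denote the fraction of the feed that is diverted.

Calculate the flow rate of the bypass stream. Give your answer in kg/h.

All 642.1×0.314 = 201.62 kg/h of glucose reaches S9, so S9 = 201.62/0.490 = 411.47 kg/h and vapour = 230.63 kg/h.
The evaporator receives (1−α)·642.1 of feed at 0.686 water and removes 0.606 of that water:
0.606×0.686×(1−α)×642.1 = 230.63
(1−α) = 230.63/266.93 = 0.8640;  α = 0.1360.
Bypass flow = 0.1360×642.1 = 87.318 kg/h.

87.32 kg/h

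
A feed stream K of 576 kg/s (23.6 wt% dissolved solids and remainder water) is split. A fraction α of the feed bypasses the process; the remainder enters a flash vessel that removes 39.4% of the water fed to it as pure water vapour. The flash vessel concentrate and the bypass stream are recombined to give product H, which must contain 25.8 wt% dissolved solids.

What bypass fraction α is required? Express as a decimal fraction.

All 576×0.236 = 135.94 kg/s of dissolved solids reaches H, so H = 135.94/0.258 = 526.88 kg/s and vapour = 49.116 kg/s.
The evaporator receives (1−α)·576 of feed at 0.764 water and removes 0.394 of that water:
0.394×0.764×(1−α)×576 = 49.116
(1−α) = 49.116/173.39 = 0.2833;  α = 0.7167.

0.717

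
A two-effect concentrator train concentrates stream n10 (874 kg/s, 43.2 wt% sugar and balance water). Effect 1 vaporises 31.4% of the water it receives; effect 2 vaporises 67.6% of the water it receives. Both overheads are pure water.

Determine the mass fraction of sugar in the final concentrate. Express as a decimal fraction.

water in feed = 874×0.568 = 496.43 kg/s.
After stage 1: water left = (1−0.314)×496.43 = 340.55; stream total = 718.12 kg/s.
After stage 2: water left = (1−0.676)×340.55 = 110.34; final concentrate = 487.91 kg/s.
sugar fraction = 377.57/487.91 = 0.774.

0.774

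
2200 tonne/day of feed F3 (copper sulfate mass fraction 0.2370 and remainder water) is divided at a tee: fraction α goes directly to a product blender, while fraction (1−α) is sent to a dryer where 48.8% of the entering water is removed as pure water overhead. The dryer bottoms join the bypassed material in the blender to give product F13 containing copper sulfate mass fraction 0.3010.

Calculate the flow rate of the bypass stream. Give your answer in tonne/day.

943.7 tonne/day

All 2200×0.237 = 521.4 tonne/day of copper sulfate reaches F13, so F13 = 521.4/0.301 = 1732.2 tonne/day and vapour = 467.77 tonne/day.
The evaporator receives (1−α)·2200 of feed at 0.763 water and removes 0.488 of that water:
0.488×0.763×(1−α)×2200 = 467.77
(1−α) = 467.77/819.16 = 0.5710;  α = 0.4290.
Bypass flow = 0.4290×2200 = 943.7 tonne/day.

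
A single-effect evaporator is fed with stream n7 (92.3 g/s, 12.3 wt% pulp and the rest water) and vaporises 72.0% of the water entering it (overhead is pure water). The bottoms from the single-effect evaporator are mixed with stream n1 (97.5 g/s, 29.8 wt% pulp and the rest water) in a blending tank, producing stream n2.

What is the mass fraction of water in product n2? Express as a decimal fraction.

Vapour removed = 0.720×0.877×92.3 = 58.282 g/s; concentrate = 34.018 g/s.
water reaching the mixer = 22.665 (from concentrate) + 97.5×0.702 = 91.11 g/s.
Product flow = 34.018 + 97.5 = 131.52 g/s; water fraction = 0.6928.

0.6928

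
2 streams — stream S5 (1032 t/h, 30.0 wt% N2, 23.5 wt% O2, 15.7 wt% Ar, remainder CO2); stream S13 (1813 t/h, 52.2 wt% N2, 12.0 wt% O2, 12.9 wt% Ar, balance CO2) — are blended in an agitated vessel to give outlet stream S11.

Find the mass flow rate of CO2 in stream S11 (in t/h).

CO2 out = CO2 in = 1032×0.308 + 1813×0.229 = 733.03 t/h.

733 t/h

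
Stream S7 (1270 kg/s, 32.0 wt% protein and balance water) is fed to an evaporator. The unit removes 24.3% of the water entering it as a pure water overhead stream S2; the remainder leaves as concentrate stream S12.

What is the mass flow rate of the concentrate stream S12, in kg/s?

water entering = 1270×0.680 = 863.6 kg/s; overhead removed = 0.243×863.6 = 209.85 kg/s.
Concentrate = 1270 − 209.85 = 1060.1 kg/s.

1060 kg/s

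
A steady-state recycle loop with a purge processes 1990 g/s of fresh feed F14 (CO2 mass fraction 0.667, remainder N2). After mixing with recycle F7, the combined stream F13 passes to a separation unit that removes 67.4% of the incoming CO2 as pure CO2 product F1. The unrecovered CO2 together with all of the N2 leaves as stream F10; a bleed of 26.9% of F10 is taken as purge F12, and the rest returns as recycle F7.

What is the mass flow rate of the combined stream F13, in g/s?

N2 enters only via F14 and leaves only via the purge: 1990×0.333 = 0.269×(N2 in F10), and the separation unit passes all N2, so N2 in F13 = N2 in F10 = 2463.5 g/s.
CO2 in F13: m_A = 1990×0.667 + (1−0.269)·(1−0.674)·m_A, so m_A = 1327.3/0.7617 = 1742.6 g/s.
F13 = 1742.6 + 2463.5 = 4206.1 g/s.

4206 g/s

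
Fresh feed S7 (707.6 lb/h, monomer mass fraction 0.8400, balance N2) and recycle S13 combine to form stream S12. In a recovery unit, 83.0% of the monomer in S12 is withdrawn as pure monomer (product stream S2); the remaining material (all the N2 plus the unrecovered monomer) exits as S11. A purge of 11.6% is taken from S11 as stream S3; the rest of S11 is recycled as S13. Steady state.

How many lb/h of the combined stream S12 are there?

1676 lb/h

N2 enters only via S7 and leaves only via the purge: 707.6×0.160 = 0.116×(N2 in S11), and the recovery unit passes all N2, so N2 in S12 = N2 in S11 = 976 lb/h.
monomer in S12: m_A = 707.6×0.840 + (1−0.116)·(1−0.830)·m_A, so m_A = 594.38/0.8497 = 699.51 lb/h.
S12 = 699.51 + 976 = 1675.5 lb/h.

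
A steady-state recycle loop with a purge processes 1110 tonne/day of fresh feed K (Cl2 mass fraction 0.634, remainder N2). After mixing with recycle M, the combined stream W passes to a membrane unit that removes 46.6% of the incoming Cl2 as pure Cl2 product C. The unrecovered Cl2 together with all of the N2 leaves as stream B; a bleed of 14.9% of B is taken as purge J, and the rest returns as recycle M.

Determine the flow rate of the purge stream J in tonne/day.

508.9 tonne/day

N2 enters only via K and leaves only via the purge: 1110×0.366 = 0.149×(N2 in B), and the membrane unit passes all N2, so N2 in W = N2 in B = 2726.6 tonne/day.
Cl2 in W: m_A = 1110×0.634 + (1−0.149)·(1−0.466)·m_A, so m_A = 703.74/0.5456 = 1289.9 tonne/day.
B = (1−0.466)×1289.9 + 2726.6 = 3415.4 tonne/day.
Purge J = 0.149×3415.4 = 508.89 tonne/day.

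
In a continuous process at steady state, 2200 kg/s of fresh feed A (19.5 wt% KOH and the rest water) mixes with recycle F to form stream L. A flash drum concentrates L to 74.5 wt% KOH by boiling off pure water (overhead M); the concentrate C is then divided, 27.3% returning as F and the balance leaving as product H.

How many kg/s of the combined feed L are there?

Overall KOH balance (none leaves overhead): KOH in fresh feed = KOH in product, i.e. 2200×0.195 = (1−0.273)·C·0.745.
C = 429/(0.745×0.727) = 792.08 kg/s.
Recycle F = 0.273×792.08 = 216.24 kg/s.
Combined feed L = 2200 + 216.24 = 2416.2 kg/s.

2416 kg/s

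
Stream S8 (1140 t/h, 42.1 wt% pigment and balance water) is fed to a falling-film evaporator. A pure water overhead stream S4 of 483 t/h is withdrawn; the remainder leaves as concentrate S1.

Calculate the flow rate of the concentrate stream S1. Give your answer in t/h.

Concentrate = 1140 − 483 = 657 t/h.

657 t/h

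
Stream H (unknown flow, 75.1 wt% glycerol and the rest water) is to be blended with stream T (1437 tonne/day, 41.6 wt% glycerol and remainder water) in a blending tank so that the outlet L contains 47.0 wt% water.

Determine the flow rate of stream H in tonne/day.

741.3 tonne/day

Let H be the unknown flow. Total out = 1437 + H.
water balance: 839.21 + 0.249·H = 0.470·(1437 + H)
(0.249 − 0.470)·H = 0.470×1437 − 839.21 = -163.82
H = -163.82 / -0.221 = 741.26 tonne/day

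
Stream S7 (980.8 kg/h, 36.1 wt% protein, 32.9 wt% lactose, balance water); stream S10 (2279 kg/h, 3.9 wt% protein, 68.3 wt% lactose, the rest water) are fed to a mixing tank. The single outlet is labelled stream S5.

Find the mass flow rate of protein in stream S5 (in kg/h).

protein out = protein in = 980.8×0.361 + 2279×0.039 = 442.95 kg/h.

442.9 kg/h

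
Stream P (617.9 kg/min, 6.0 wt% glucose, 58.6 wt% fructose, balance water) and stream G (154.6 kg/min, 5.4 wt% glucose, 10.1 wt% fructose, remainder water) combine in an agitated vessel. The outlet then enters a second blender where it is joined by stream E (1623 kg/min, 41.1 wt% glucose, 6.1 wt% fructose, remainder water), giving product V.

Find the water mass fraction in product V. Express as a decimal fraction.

0.504

Overall, product flow = 2395.5 kg/min.
water in = 617.9×0.354 + 154.6×0.845 + 1623×0.528 = 1206.3 kg/min.
water fraction in V = 0.504.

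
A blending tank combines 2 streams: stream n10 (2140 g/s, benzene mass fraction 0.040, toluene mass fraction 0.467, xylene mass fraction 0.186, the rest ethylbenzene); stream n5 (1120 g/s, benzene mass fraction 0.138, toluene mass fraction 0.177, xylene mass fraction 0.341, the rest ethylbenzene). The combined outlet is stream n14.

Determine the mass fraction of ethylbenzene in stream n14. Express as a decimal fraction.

0.320

Total flow out = 2140 + 1120 = 3260 g/s.
ethylbenzene in = 2140×0.307 + 1120×0.344 = 1042.3 g/s.
ethylbenzene mass fraction in n14 = 1042.3/3260 = 0.320.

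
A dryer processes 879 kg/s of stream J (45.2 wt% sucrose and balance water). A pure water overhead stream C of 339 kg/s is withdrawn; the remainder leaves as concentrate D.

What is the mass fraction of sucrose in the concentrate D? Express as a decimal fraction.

sucrose is not removed: 879×0.452 = 397.31 kg/s of sucrose enters D.
Concentrate = 879 − 339 = 540 kg/s.
Mass fraction = 397.31/540 = 0.7358.

0.7358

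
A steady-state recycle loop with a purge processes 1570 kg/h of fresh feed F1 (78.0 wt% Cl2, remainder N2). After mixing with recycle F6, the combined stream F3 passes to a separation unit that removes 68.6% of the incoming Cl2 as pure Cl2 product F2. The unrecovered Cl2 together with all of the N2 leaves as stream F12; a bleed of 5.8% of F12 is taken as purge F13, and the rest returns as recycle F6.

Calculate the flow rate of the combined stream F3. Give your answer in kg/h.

7694 kg/h

N2 enters only via F1 and leaves only via the purge: 1570×0.220 = 0.058×(N2 in F12), and the separation unit passes all N2, so N2 in F3 = N2 in F12 = 5955.2 kg/h.
Cl2 in F3: m_A = 1570×0.780 + (1−0.058)·(1−0.686)·m_A, so m_A = 1224.6/0.7042 = 1739 kg/h.
F3 = 1739 + 5955.2 = 7694.1 kg/h.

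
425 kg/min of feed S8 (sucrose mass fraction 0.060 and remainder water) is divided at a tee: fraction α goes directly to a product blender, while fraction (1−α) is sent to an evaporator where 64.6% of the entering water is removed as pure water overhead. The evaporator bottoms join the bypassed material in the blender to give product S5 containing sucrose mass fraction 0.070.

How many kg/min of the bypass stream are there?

325 kg/min

All 425×0.060 = 25.5 kg/min of sucrose reaches S5, so S5 = 25.5/0.070 = 364.29 kg/min and vapour = 60.714 kg/min.
The evaporator receives (1−α)·425 of feed at 0.940 water and removes 0.646 of that water:
0.646×0.940×(1−α)×425 = 60.714
(1−α) = 60.714/258.08 = 0.2353;  α = 0.7647.
Bypass flow = 0.7647×425 = 325.02 kg/min.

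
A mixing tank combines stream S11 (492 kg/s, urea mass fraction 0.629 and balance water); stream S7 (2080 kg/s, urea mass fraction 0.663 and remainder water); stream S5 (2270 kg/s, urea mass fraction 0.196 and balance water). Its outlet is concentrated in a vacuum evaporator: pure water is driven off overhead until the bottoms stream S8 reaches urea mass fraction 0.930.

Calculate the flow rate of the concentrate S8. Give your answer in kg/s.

2294 kg/s

urea entering = 492×0.629 + 2080×0.663 + 2270×0.196 = 2133.4 kg/s.
All urea reports to S8, so S8 = 2133.4/0.930 = 2294 kg/s.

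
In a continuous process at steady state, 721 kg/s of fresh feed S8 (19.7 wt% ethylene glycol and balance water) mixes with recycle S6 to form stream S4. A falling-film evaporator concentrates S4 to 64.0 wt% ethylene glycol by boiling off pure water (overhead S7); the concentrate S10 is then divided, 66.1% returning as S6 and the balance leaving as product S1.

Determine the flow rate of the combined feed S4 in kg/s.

1154 kg/s

Overall ethylene glycol balance (none leaves overhead): ethylene glycol in fresh feed = ethylene glycol in product, i.e. 721×0.197 = (1−0.661)·S10·0.640.
S10 = 142.04/(0.640×0.339) = 654.67 kg/s.
Recycle S6 = 0.661×654.67 = 432.74 kg/s.
Combined feed S4 = 721 + 432.74 = 1153.7 kg/s.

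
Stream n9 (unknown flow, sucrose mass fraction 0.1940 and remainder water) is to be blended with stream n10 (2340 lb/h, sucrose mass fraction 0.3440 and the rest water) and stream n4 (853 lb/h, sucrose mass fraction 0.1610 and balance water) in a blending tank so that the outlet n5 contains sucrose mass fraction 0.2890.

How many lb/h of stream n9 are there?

Let n9 be the unknown flow. Total out = 3193 + n9.
sucrose balance: 942.29 + 0.194·n9 = 0.289·(3193 + n9)
(0.194 − 0.289)·n9 = 0.289×3193 − 942.29 = -19.516
n9 = -19.516 / -0.095 = 205.43 lb/h

205.4 lb/h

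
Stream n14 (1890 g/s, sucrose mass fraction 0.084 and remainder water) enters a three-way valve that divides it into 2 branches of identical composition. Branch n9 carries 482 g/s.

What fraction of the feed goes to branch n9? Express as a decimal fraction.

Fraction to n9 = 482/1890 = 0.2550.

0.255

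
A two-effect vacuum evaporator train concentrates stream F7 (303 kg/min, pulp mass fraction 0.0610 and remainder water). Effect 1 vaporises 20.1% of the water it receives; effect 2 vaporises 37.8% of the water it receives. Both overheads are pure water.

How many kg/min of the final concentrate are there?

water in feed = 303×0.939 = 284.52 kg/min.
After stage 1: water left = (1−0.201)×284.52 = 227.33; stream total = 245.81 kg/min.
After stage 2: water left = (1−0.378)×227.33 = 141.4; final concentrate = 159.88 kg/min.

159.9 kg/min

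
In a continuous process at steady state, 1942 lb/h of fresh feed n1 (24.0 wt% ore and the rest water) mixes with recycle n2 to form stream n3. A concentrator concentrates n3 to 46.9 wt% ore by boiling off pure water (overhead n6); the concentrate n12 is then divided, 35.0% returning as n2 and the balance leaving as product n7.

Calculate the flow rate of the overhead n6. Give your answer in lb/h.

Overall ore balance (none leaves overhead): ore in fresh feed = ore in product, i.e. 1942×0.240 = (1−0.350)·n12·0.469.
n12 = 466.08/(0.469×0.650) = 1528.9 lb/h.
Recycle n2 = 0.350×1528.9 = 535.11 lb/h.
Combined feed n3 = 1942 + 535.11 = 2477.1 lb/h.
Overhead n6 = n3 − n12 = 2477.1 − 1528.9 = 948.23 lb/h.

948.2 lb/h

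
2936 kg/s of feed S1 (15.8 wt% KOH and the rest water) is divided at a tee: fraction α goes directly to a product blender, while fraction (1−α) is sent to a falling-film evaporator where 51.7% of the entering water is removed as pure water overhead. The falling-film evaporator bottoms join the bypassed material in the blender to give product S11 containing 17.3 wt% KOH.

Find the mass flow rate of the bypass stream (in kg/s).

2351 kg/s

All 2936×0.158 = 463.89 kg/s of KOH reaches S11, so S11 = 463.89/0.173 = 2681.4 kg/s and vapour = 254.57 kg/s.
The evaporator receives (1−α)·2936 of feed at 0.842 water and removes 0.517 of that water:
0.517×0.842×(1−α)×2936 = 254.57
(1−α) = 254.57/1278.1 = 0.1992;  α = 0.8008.
Bypass flow = 0.8008×2936 = 2351.2 kg/s.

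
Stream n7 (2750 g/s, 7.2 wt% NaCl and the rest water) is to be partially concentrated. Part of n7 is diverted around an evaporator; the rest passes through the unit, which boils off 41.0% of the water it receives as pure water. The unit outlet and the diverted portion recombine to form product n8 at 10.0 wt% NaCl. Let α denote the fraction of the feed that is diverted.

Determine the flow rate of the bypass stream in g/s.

All 2750×0.072 = 198 g/s of NaCl reaches n8, so n8 = 198/0.100 = 1980 g/s and vapour = 770 g/s.
The evaporator receives (1−α)·2750 of feed at 0.928 water and removes 0.410 of that water:
0.410×0.928×(1−α)×2750 = 770
(1−α) = 770/1046.3 = 0.7359;  α = 0.2641.
Bypass flow = 0.2641×2750 = 726.24 g/s.

726.2 g/s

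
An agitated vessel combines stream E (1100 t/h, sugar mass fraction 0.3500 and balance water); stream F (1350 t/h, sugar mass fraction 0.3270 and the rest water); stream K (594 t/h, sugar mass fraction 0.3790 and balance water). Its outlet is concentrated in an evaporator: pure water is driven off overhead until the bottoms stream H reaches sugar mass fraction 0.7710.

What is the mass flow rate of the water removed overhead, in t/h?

1680 t/h

sugar entering = 1100×0.350 + 1350×0.327 + 594×0.379 = 1051.6 t/h.
All sugar reports to H, so H = 1051.6/0.771 = 1363.9 t/h.
Total feed = 3044 t/h; overhead = 3044 − 1363.9 = 1680.1 t/h.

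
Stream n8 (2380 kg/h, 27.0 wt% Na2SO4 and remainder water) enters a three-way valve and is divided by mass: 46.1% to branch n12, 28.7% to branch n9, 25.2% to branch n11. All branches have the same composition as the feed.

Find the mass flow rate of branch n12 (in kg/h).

Branch n12 flow = 0.461×2380 = 1097.2 kg/h.

1097 kg/h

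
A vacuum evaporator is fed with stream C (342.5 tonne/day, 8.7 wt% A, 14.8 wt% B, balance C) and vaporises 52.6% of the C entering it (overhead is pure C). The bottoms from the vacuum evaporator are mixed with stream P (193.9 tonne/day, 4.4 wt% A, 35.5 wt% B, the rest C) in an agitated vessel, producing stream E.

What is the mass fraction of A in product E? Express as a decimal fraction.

0.096

Vapour removed = 0.526×0.765×342.5 = 137.82 tonne/day; concentrate = 204.68 tonne/day.
A reaching the mixer = 29.797 (from concentrate) + 193.9×0.044 = 38.329 tonne/day.
Product flow = 204.68 + 193.9 = 398.58 tonne/day; A fraction = 0.096.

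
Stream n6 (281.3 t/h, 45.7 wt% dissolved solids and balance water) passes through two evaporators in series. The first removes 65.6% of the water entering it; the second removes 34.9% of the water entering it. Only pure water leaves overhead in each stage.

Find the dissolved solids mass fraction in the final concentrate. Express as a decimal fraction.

water in feed = 281.3×0.543 = 152.75 t/h.
After stage 1: water left = (1−0.656)×152.75 = 52.545; stream total = 181.1 t/h.
After stage 2: water left = (1−0.349)×52.545 = 34.207; final concentrate = 162.76 t/h.
dissolved solids fraction = 128.55/162.76 = 0.7898.

0.7898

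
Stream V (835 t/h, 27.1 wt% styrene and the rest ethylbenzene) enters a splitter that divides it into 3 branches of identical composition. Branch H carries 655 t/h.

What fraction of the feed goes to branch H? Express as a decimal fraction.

Fraction to H = 655/835 = 0.7844.

0.784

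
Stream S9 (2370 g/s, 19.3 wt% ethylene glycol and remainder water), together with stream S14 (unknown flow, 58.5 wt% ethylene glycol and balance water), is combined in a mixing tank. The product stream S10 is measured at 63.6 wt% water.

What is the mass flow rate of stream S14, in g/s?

Let S14 be the unknown flow. Total out = 2370 + S14.
water balance: 1912.6 + 0.415·S14 = 0.636·(2370 + S14)
(0.415 − 0.636)·S14 = 0.636×2370 − 1912.6 = -405.27
S14 = -405.27 / -0.221 = 1833.8 g/s

1834 g/s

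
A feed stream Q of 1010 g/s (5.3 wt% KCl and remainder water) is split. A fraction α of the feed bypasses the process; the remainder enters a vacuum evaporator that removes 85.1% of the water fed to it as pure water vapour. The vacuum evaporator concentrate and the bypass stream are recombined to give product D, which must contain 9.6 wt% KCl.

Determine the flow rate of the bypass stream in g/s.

448.6 g/s

All 1010×0.053 = 53.53 g/s of KCl reaches D, so D = 53.53/0.096 = 557.6 g/s and vapour = 452.4 g/s.
The evaporator receives (1−α)·1010 of feed at 0.947 water and removes 0.851 of that water:
0.851×0.947×(1−α)×1010 = 452.4
(1−α) = 452.4/813.96 = 0.5558;  α = 0.4442.
Bypass flow = 0.4442×1010 = 448.64 g/s.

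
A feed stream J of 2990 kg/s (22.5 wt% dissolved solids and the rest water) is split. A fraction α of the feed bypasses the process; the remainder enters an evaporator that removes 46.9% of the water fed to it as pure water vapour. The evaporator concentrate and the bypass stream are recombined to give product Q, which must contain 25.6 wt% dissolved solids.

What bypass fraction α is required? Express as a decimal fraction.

0.667

All 2990×0.225 = 672.75 kg/s of dissolved solids reaches Q, so Q = 672.75/0.256 = 2627.9 kg/s and vapour = 362.07 kg/s.
The evaporator receives (1−α)·2990 of feed at 0.775 water and removes 0.469 of that water:
0.469×0.775×(1−α)×2990 = 362.07
(1−α) = 362.07/1086.8 = 0.3332;  α = 0.6668.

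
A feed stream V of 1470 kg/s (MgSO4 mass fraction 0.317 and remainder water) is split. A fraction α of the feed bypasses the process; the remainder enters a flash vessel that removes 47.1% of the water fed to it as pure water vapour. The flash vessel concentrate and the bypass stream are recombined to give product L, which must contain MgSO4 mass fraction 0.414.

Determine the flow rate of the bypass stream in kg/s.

All 1470×0.317 = 465.99 kg/s of MgSO4 reaches L, so L = 465.99/0.414 = 1125.6 kg/s and vapour = 344.42 kg/s.
The evaporator receives (1−α)·1470 of feed at 0.683 water and removes 0.471 of that water:
0.471×0.683×(1−α)×1470 = 344.42
(1−α) = 344.42/472.89 = 0.7283;  α = 0.2717.
Bypass flow = 0.2717×1470 = 399.35 kg/s.

399.4 kg/s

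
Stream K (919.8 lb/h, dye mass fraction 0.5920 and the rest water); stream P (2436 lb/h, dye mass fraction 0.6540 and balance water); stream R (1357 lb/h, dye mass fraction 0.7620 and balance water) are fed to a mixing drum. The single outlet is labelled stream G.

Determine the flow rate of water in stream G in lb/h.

1541 lb/h

water out = water in = 919.8×0.408 + 2436×0.346 + 1357×0.238 = 1541.1 lb/h.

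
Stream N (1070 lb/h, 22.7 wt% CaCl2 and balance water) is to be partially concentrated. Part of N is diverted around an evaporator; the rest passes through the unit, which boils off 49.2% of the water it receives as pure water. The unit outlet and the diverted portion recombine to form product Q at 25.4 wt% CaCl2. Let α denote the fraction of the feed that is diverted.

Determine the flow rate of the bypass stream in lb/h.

770.9 lb/h

All 1070×0.227 = 242.89 lb/h of CaCl2 reaches Q, so Q = 242.89/0.254 = 956.26 lb/h and vapour = 113.74 lb/h.
The evaporator receives (1−α)·1070 of feed at 0.773 water and removes 0.492 of that water:
0.492×0.773×(1−α)×1070 = 113.74
(1−α) = 113.74/406.94 = 0.2795;  α = 0.7205.
Bypass flow = 0.7205×1070 = 770.93 lb/h.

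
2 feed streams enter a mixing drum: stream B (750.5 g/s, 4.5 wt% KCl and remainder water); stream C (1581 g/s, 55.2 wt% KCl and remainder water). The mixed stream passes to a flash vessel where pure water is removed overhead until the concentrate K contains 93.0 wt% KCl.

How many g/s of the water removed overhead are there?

KCl entering = 750.5×0.045 + 1581×0.552 = 906.48 g/s.
All KCl reports to K, so K = 906.48/0.930 = 974.71 g/s.
Total feed = 2331.5 g/s; overhead = 2331.5 − 974.71 = 1356.8 g/s.

1357 g/s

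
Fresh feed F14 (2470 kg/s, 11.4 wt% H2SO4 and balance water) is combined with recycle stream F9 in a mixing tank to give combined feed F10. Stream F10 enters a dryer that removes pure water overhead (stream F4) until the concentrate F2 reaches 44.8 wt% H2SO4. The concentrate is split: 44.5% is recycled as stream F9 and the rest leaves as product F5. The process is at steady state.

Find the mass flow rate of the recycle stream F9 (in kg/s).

504 kg/s

Overall H2SO4 balance (none leaves overhead): H2SO4 in fresh feed = H2SO4 in product, i.e. 2470×0.114 = (1−0.445)·F2·0.448.
F2 = 281.58/(0.448×0.555) = 1132.5 kg/s.
Recycle F9 = 0.445×1132.5 = 503.95 kg/s.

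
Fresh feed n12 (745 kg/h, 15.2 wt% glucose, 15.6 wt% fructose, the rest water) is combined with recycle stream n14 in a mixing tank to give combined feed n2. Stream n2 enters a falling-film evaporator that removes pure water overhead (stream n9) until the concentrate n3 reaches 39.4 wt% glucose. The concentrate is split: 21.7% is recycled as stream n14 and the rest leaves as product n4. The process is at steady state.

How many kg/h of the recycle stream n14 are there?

Overall glucose balance (none leaves overhead): glucose in fresh feed = glucose in product, i.e. 745×0.152 = (1−0.217)·n3·0.394.
n3 = 113.24/(0.394×0.783) = 367.06 kg/h.
Recycle n14 = 0.217×367.06 = 79.653 kg/h.

79.65 kg/h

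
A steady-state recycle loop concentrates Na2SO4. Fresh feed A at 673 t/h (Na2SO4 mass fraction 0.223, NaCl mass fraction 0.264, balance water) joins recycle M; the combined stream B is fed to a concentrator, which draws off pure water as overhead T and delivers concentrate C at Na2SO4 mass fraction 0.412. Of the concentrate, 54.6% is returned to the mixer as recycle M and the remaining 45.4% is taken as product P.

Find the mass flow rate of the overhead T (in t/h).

308.7 t/h

Overall Na2SO4 balance (none leaves overhead): Na2SO4 in fresh feed = Na2SO4 in product, i.e. 673×0.223 = (1−0.546)·C·0.412.
C = 150.08/(0.412×0.454) = 802.36 t/h.
Recycle M = 0.546×802.36 = 438.09 t/h.
Combined feed B = 673 + 438.09 = 1111.1 t/h.
Overhead T = B − C = 1111.1 − 802.36 = 308.73 t/h.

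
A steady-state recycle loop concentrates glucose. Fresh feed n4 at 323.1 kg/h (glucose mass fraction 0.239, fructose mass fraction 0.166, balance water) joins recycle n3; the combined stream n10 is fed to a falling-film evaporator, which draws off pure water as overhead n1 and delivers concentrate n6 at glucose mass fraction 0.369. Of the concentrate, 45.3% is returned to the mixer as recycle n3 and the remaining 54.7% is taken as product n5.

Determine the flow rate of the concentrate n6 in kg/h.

Overall glucose balance (none leaves overhead): glucose in fresh feed = glucose in product, i.e. 323.1×0.239 = (1−0.453)·n6·0.369.
n6 = 77.221/(0.369×0.547) = 382.58 kg/h.

382.6 kg/h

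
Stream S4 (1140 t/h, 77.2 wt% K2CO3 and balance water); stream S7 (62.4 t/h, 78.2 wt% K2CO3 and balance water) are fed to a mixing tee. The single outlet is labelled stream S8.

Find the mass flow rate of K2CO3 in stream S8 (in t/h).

928.9 t/h

K2CO3 out = K2CO3 in = 1140×0.772 + 62.4×0.782 = 928.88 t/h.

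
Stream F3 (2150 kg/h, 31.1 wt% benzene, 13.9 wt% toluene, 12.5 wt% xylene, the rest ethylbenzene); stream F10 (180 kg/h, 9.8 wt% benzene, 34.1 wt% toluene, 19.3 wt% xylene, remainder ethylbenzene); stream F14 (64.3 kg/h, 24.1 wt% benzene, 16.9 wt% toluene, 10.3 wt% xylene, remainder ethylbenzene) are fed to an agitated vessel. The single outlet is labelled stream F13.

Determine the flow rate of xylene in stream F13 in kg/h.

310.1 kg/h

xylene out = xylene in = 2150×0.125 + 180×0.193 + 64.3×0.103 = 310.11 kg/h.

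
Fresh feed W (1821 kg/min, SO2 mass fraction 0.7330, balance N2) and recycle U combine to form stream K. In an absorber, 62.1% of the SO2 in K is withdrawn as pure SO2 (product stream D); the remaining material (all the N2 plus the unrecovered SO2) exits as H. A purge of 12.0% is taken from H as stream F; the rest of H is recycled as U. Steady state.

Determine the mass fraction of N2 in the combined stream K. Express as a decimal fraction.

N2 enters only via W and leaves only via the purge: 1821×0.267 = 0.120×(N2 in H), and the absorber passes all N2, so N2 in K = N2 in H = 4051.7 kg/min.
SO2 in K: m_A = 1821×0.733 + (1−0.120)·(1−0.621)·m_A, so m_A = 1334.8/0.6665 = 2002.8 kg/min.
K = 2002.8 + 4051.7 = 6054.5 kg/min.
N2 fraction in K = 4051.7/6054.5 = 0.6692.

0.6692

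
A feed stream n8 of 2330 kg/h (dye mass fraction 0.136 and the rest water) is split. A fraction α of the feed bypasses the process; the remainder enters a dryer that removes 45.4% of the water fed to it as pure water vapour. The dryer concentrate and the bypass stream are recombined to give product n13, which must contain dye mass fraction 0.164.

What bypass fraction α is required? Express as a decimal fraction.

0.565

All 2330×0.136 = 316.88 kg/h of dye reaches n13, so n13 = 316.88/0.164 = 1932.2 kg/h and vapour = 397.8 kg/h.
The evaporator receives (1−α)·2330 of feed at 0.864 water and removes 0.454 of that water:
0.454×0.864×(1−α)×2330 = 397.8
(1−α) = 397.8/913.96 = 0.4353;  α = 0.5647.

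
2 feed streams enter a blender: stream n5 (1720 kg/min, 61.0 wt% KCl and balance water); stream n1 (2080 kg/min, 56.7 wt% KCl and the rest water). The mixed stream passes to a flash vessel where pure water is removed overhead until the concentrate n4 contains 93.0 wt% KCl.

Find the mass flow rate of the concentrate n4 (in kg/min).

2396 kg/min

KCl entering = 1720×0.610 + 2080×0.567 = 2228.6 kg/min.
All KCl reports to n4, so n4 = 2228.6/0.930 = 2396.3 kg/min.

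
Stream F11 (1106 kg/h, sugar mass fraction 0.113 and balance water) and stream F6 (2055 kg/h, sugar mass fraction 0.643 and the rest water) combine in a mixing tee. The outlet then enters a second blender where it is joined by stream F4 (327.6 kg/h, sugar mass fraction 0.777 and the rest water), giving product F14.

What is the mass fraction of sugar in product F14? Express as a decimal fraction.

Overall, product flow = 3488.6 kg/h.
sugar in = 1106×0.113 + 2055×0.643 + 327.6×0.777 = 1700.9 kg/h.
sugar fraction in F14 = 0.488.

0.488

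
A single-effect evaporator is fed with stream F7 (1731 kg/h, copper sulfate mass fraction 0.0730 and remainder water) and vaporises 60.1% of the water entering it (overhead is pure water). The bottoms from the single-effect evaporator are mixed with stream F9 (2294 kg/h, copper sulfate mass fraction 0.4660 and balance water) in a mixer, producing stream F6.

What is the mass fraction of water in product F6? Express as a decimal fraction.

0.6094

Vapour removed = 0.601×0.927×1731 = 964.39 kg/h; concentrate = 766.61 kg/h.
water reaching the mixer = 640.25 (from concentrate) + 2294×0.534 = 1865.2 kg/h.
Product flow = 766.61 + 2294 = 3060.6 kg/h; water fraction = 0.6094.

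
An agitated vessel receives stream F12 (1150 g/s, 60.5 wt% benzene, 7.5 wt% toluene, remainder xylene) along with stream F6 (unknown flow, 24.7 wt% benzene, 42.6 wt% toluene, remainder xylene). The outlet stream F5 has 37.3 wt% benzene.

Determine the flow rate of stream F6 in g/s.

2117 g/s

Let F6 be the unknown flow. Total out = 1150 + F6.
benzene balance: 695.75 + 0.247·F6 = 0.373·(1150 + F6)
(0.247 − 0.373)·F6 = 0.373×1150 − 695.75 = -266.8
F6 = -266.8 / -0.126 = 2117.5 g/s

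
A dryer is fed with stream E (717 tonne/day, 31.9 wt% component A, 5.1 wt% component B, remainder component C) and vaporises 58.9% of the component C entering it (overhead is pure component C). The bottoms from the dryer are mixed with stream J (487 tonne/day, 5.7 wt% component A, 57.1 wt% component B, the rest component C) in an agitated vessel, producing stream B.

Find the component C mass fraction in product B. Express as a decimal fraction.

0.391

Vapour removed = 0.589×0.630×717 = 266.06 tonne/day; concentrate = 450.94 tonne/day.
component C reaching the mixer = 185.65 (from concentrate) + 487×0.372 = 366.82 tonne/day.
Product flow = 450.94 + 487 = 937.94 tonne/day; component C fraction = 0.391.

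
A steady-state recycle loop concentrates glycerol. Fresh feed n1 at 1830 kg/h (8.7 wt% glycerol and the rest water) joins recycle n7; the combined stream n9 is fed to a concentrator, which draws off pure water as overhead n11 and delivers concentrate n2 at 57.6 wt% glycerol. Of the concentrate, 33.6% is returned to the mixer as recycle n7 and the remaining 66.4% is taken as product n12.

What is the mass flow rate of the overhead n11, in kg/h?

Overall glycerol balance (none leaves overhead): glycerol in fresh feed = glycerol in product, i.e. 1830×0.087 = (1−0.336)·n2·0.576.
n2 = 159.21/(0.576×0.664) = 416.27 kg/h.
Recycle n7 = 0.336×416.27 = 139.87 kg/h.
Combined feed n9 = 1830 + 139.87 = 1969.9 kg/h.
Overhead n11 = n9 − n2 = 1969.9 − 416.27 = 1553.6 kg/h.

1554 kg/h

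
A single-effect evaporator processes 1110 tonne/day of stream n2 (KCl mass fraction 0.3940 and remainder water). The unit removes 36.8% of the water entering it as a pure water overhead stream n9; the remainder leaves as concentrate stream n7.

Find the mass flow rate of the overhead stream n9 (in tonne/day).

247.5 tonne/day

water entering = 1110×0.606 = 672.66 tonne/day; overhead removed = 0.368×672.66 = 247.54 tonne/day.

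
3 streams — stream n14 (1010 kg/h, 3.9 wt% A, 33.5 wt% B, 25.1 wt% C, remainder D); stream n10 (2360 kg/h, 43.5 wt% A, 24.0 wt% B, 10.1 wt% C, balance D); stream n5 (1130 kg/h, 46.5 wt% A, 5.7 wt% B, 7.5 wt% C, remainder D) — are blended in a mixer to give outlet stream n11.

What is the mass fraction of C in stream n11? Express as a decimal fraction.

0.1281

Total flow out = 1010 + 2360 + 1130 = 4500 kg/h.
C in = 1010×0.251 + 2360×0.101 + 1130×0.075 = 576.62 kg/h.
C mass fraction in n11 = 576.62/4500 = 0.1281.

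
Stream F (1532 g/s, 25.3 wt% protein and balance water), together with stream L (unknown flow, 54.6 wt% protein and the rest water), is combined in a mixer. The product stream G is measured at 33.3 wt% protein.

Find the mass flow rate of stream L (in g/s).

575.4 g/s

Let L be the unknown flow. Total out = 1532 + L.
protein balance: 387.6 + 0.546·L = 0.333·(1532 + L)
(0.546 − 0.333)·L = 0.333×1532 − 387.6 = 122.56
L = 122.56 / 0.213 = 575.4 g/s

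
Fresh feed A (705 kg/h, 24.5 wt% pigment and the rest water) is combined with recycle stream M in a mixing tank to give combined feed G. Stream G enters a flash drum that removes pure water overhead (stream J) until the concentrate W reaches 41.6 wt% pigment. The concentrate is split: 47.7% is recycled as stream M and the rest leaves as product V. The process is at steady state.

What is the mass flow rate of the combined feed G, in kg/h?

Overall pigment balance (none leaves overhead): pigment in fresh feed = pigment in product, i.e. 705×0.245 = (1−0.477)·W·0.416.
W = 172.72/(0.416×0.523) = 793.89 kg/h.
Recycle M = 0.477×793.89 = 378.69 kg/h.
Combined feed G = 705 + 378.69 = 1083.7 kg/h.

1084 kg/h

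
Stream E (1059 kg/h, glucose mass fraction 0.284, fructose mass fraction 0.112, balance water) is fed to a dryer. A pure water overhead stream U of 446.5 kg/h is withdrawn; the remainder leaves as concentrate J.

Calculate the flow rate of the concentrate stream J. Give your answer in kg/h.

612.5 kg/h

Concentrate = 1059 − 446.5 = 612.5 kg/h.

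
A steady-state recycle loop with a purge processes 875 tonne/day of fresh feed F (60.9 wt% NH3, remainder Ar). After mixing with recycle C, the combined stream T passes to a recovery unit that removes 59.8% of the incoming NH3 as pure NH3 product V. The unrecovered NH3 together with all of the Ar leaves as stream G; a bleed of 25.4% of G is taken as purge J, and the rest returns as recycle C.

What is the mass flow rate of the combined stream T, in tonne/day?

2108 tonne/day

Ar enters only via F and leaves only via the purge: 875×0.391 = 0.254×(Ar in G), and the recovery unit passes all Ar, so Ar in T = Ar in G = 1346.9 tonne/day.
NH3 in T: m_A = 875×0.609 + (1−0.254)·(1−0.598)·m_A, so m_A = 532.88/0.7001 = 761.13 tonne/day.
T = 761.13 + 1346.9 = 2108.1 tonne/day.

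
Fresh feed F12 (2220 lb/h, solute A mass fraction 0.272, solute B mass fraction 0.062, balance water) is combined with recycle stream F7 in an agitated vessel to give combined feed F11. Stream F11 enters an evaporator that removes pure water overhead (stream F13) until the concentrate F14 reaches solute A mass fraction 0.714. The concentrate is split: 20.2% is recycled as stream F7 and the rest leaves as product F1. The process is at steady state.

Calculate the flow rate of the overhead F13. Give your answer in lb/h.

Overall solute A balance (none leaves overhead): solute A in fresh feed = solute A in product, i.e. 2220×0.272 = (1−0.202)·F14·0.714.
F14 = 603.84/(0.714×0.798) = 1059.8 lb/h.
Recycle F7 = 0.202×1059.8 = 214.08 lb/h.
Combined feed F11 = 2220 + 214.08 = 2434.1 lb/h.
Overhead F13 = F11 − F14 = 2434.1 − 1059.8 = 1374.3 lb/h.

1374 lb/h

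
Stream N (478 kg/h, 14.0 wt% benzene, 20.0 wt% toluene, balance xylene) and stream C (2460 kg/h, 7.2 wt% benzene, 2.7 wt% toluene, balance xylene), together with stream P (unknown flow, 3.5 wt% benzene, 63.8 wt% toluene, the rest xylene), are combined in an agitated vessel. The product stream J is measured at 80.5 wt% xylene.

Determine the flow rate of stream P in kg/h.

349.1 kg/h

Let P be the unknown flow. Total out = 2938 + P.
xylene balance: 2531.9 + 0.327·P = 0.805·(2938 + P)
(0.327 − 0.805)·P = 0.805×2938 − 2531.9 = -166.85
P = -166.85 / -0.478 = 349.06 kg/h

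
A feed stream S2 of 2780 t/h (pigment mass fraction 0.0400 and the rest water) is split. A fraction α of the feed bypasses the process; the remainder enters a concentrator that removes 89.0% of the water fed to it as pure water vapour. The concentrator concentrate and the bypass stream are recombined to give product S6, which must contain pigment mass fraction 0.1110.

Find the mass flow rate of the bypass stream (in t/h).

All 2780×0.040 = 111.2 t/h of pigment reaches S6, so S6 = 111.2/0.111 = 1001.8 t/h and vapour = 1778.2 t/h.
The evaporator receives (1−α)·2780 of feed at 0.960 water and removes 0.890 of that water:
0.890×0.960×(1−α)×2780 = 1778.2
(1−α) = 1778.2/2375.2 = 0.7486;  α = 0.2514.
Bypass flow = 0.2514×2780 = 698.78 t/h.

698.8 t/h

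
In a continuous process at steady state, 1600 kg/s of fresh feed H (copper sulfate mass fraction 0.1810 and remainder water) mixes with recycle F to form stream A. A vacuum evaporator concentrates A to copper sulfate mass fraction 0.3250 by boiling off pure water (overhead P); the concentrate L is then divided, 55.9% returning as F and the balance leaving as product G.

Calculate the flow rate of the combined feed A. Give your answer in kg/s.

Overall copper sulfate balance (none leaves overhead): copper sulfate in fresh feed = copper sulfate in product, i.e. 1600×0.181 = (1−0.559)·L·0.325.
L = 289.6/(0.325×0.441) = 2020.6 kg/s.
Recycle F = 0.559×2020.6 = 1129.5 kg/s.
Combined feed A = 1600 + 1129.5 = 2729.5 kg/s.

2730 kg/s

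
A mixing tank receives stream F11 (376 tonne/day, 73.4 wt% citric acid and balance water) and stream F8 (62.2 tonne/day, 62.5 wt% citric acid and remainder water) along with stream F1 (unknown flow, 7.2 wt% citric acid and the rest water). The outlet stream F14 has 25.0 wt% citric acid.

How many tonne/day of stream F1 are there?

1153 tonne/day

Let F1 be the unknown flow. Total out = 438.2 + F1.
citric acid balance: 314.86 + 0.072·F1 = 0.250·(438.2 + F1)
(0.072 − 0.250)·F1 = 0.250×438.2 − 314.86 = -205.31
F1 = -205.31 / -0.178 = 1153.4 tonne/day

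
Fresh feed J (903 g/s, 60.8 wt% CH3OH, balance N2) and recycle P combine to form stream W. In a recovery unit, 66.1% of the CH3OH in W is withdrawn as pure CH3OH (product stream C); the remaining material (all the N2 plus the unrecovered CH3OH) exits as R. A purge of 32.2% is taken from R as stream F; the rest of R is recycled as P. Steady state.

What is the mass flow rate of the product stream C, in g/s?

471.2 g/s

CH3OH in W: m_A = 903×0.608 + (1−0.322)·(1−0.661)·m_A, so m_A = 549.02/0.7702 = 712.87 g/s.
Product C = 0.661×712.87 = 471.21 g/s.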